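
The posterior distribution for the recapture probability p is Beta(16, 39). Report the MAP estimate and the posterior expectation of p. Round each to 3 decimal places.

p_MAP = 0.283, E[p|data] = 0.291

Mode = (16−1)/(16+39−2) = 15/53 = 0.283.
Mean = 16/(16+39) = 16/55 = 0.291.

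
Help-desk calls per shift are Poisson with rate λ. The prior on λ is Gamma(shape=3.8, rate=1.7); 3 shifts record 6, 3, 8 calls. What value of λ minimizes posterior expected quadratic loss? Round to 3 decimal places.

Σ counts = 17. Posterior: Gamma(shape = 3.8+17 = 20.8, rate = 1.7+3 = 4.7).
Mode = (α−1)/β = 19.8/4.7 = 4.213.
Mean = α/β = 20.8/4.7 = 4.426.
Quadratic loss ⇒ the optimal estimator is the posterior mean.

4.426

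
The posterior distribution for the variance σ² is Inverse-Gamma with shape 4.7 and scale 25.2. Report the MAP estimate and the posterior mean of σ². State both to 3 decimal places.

MAP = 4.421, posterior mean = 6.811

Mode = β/(α+1) = 25.2/5.7 = 4.421.
Mean = β/(α−1) = 25.2/3.7 = 6.811.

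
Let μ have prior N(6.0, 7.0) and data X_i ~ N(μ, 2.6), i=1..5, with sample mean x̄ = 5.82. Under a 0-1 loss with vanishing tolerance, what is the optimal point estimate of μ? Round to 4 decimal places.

Posterior for μ is Normal. Precision-weighted mean: (1/7.0·6.0 + 5/2.6·5.82) / (1/7.0 + 5/2.6) = 5.8324.
A Normal posterior is symmetric, so mode = mean.
This is the posterior mode — the MAP estimate.

5.8324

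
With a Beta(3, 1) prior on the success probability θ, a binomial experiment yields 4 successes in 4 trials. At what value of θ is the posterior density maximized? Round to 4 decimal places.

1.0000

Posterior: Beta(3+4, 1+0) = Beta(7, 1).
Since β = 1 ≤ 1 and α > 1, the Beta density is monotone increasing on [0,1]; the mode is at 1.
Mean = 7/(7+1) = 0.8750.
This is the posterior mode — the MAP estimate.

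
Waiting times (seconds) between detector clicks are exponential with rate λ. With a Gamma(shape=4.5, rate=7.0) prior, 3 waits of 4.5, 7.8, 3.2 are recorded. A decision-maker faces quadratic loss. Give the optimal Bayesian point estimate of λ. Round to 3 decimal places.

Σ times = 15.5. Posterior: Gamma(shape = 4.5+3 = 7.5, rate = 7.0+15.5 = 22.5).
Mode = (α−1)/β = 6.5/22.5 = 0.289.
Mean = α/β = 7.5/22.5 = 0.333.
Quadratic loss ⇒ the optimal estimator is the posterior mean.

0.333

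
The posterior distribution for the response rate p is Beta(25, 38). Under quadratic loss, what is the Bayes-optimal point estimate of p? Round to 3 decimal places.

Mode = (25−1)/(25+38−2) = 24/61 = 0.393.
Mean = 25/(25+38) = 25/63 = 0.397.
Quadratic loss ⇒ the optimal estimator is the posterior mean.

0.397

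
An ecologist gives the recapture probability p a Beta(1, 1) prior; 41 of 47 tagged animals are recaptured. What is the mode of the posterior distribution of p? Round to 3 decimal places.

Posterior: Beta(1+41, 1+6) = Beta(42, 7).
Mode = (42−1)/(42+7−2) = 41/47 = 0.872.
Mean = 42/(42+7) = 42/49 = 0.857.
This is the posterior mode — the MAP estimate.

0.872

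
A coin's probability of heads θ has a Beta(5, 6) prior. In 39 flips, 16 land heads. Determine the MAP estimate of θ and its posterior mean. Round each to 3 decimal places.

MAP estimate = 0.417, posterior mean = 0.420

Posterior: Beta(5+16, 6+23) = Beta(21, 29).
Mode = (21−1)/(21+29−2) = 20/48 = 0.417.
Mean = 21/(21+29) = 21/50 = 0.420.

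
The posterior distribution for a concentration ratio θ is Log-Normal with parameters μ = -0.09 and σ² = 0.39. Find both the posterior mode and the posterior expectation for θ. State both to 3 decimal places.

Mode = exp(μ − σ²) = exp(-0.48) = 0.619.
Mean = exp(μ + σ²/2) = exp(0.105) = 1.111.
Mean > mode: the posterior has a right tail.

MAP = 0.619; posterior mean = 1.111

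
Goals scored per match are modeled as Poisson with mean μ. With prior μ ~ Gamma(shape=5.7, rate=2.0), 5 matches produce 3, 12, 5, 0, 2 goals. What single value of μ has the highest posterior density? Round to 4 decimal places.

Σ counts = 22. Posterior: Gamma(shape = 5.7+22 = 27.7, rate = 2.0+5 = 7.0).
Mode = (α−1)/β = 26.7/7.0 = 3.8143.
Mean = α/β = 27.7/7.0 = 3.9571.
This is the posterior mode — the MAP estimate.

3.8143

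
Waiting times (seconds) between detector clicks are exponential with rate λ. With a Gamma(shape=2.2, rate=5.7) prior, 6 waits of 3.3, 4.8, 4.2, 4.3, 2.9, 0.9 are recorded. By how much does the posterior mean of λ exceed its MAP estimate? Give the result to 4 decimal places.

0.0383

Σ times = 20.4. Posterior: Gamma(shape = 2.2+6 = 8.2, rate = 5.7+20.4 = 26.1).
Mode = (α−1)/β = 7.2/26.1 = 0.2759.
Mean = α/β = 8.2/26.1 = 0.3142.
Difference = 0.3142 − 0.2759 = 0.0383.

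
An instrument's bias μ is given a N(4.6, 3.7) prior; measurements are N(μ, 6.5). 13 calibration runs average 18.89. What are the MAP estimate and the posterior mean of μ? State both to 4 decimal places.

Posterior for μ is Normal. Precision-weighted mean: (1/3.7·4.6 + 13/6.5·18.89) / (1/3.7 + 13/6.5) = 17.1888.
A Normal posterior is symmetric, so mode = mean.

μ_MAP = 17.1888, E[μ|data] = 17.1888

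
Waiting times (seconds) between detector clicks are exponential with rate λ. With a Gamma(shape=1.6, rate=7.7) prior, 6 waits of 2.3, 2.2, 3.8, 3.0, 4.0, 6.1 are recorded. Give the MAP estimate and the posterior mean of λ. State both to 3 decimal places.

MAP estimate = 0.227, posterior mean = 0.261

Σ times = 21.4. Posterior: Gamma(shape = 1.6+6 = 7.6, rate = 7.7+21.4 = 29.1).
Mode = (α−1)/β = 6.6/29.1 = 0.227.
Mean = α/β = 7.6/29.1 = 0.261.
The posterior is right-skewed, so the mean exceeds the mode.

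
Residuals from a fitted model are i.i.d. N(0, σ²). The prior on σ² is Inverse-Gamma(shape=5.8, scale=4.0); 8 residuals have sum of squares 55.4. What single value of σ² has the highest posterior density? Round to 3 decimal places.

Posterior: Inverse-Gamma(shape = 5.8+8/2 = 9.8, scale = 4.0+55.4/2 = 31.7).
Mode = β/(α+1) = 31.7/10.8 = 2.935.
Mean = β/(α−1) = 31.7/8.8 = 3.602.
This is the posterior mode — the MAP estimate.

2.935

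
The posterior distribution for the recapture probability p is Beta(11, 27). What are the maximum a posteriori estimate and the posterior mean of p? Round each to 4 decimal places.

MAP = 0.2778; posterior mean = 0.2895

Mode = (11−1)/(11+27−2) = 10/36 = 0.2778.
Mean = 11/(11+27) = 11/38 = 0.2895.
The posterior is right-skewed, so the mean exceeds the mode.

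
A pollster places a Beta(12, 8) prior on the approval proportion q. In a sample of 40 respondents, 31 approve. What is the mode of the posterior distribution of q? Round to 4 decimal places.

0.7241

Posterior: Beta(12+31, 8+9) = Beta(43, 17).
Mode = (43−1)/(43+17−2) = 42/58 = 0.7241.
Mean = 43/(43+17) = 43/60 = 0.7167.
This is the posterior mode — the MAP estimate.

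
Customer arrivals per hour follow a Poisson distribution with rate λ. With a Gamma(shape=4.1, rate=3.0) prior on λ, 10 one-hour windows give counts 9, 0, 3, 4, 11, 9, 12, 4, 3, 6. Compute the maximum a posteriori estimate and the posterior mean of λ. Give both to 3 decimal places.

Σ counts = 61. Posterior: Gamma(shape = 4.1+61 = 65.1, rate = 3.0+10 = 13.0).
Mode = (α−1)/β = 64.1/13.0 = 4.931.
Mean = α/β = 65.1/13.0 = 5.008.
Right-skewed posterior ⇒ mode < mean.

maximum a posteriori estimate = 4.931, posterior mean = 5.008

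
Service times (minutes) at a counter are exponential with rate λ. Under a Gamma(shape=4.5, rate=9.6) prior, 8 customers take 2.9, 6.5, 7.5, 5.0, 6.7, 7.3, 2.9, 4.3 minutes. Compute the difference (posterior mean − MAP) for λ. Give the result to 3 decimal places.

0.019

Σ times = 43.1. Posterior: Gamma(shape = 4.5+8 = 12.5, rate = 9.6+43.1 = 52.7).
Mode = (α−1)/β = 11.5/52.7 = 0.218.
Mean = α/β = 12.5/52.7 = 0.237.
Difference = 0.237 − 0.218 = 0.019.
The mean is pulled above the mode by the posterior's right skew.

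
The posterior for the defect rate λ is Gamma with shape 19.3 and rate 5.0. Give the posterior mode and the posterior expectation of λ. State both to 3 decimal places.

Mode = (α−1)/β = 18.3/5.0 = 3.660.
Mean = α/β = 19.3/5.0 = 3.860.

posterior mode = 3.660, posterior expectation = 3.860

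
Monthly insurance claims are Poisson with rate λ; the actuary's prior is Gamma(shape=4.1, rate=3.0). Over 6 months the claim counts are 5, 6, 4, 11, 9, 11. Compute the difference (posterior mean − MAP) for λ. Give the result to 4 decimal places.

Σ counts = 46. Posterior: Gamma(shape = 4.1+46 = 50.1, rate = 3.0+6 = 9.0).
Mode = (α−1)/β = 49.1/9.0 = 5.4556.
Mean = α/β = 50.1/9.0 = 5.5667.
Difference = 5.5667 − 5.4556 = 0.1111.
The mean is pulled above the mode by the posterior's right skew.

0.1111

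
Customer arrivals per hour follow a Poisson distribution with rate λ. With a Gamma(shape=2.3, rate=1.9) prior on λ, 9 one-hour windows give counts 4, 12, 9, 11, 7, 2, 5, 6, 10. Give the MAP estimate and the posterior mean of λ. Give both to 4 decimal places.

Σ counts = 66. Posterior: Gamma(shape = 2.3+66 = 68.3, rate = 1.9+9 = 10.9).
Mode = (α−1)/β = 67.3/10.9 = 6.1743.
Mean = α/β = 68.3/10.9 = 6.2661.

λ_MAP = 6.1743, E[λ|data] = 6.2661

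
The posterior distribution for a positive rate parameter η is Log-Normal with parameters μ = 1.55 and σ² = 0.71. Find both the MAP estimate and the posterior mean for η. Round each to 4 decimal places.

Mode = exp(μ − σ²) = exp(0.84) = 2.3164.
Mean = exp(μ + σ²/2) = exp(1.905) = 6.7194.
Mean > mode: the posterior has a right tail.

η_MAP = 2.3164, E[η|data] = 6.7194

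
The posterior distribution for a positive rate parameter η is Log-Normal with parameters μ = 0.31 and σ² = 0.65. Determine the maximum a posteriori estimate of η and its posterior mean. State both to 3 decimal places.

maximum a posteriori estimate = 0.712, posterior mean = 1.887

Mode = exp(μ − σ²) = exp(-0.34) = 0.712.
Mean = exp(μ + σ²/2) = exp(0.635) = 1.887.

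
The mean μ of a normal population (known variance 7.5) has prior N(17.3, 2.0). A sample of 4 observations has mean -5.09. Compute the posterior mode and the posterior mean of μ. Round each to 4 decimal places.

Posterior for μ is Normal. Precision-weighted mean: (1/2.0·17.3 + 4/7.5·-5.09) / (1/2.0 + 4/7.5) = 5.7439.
A Normal posterior is symmetric, so mode = mean.

MAP: 5.7439. Posterior mean: 5.7439.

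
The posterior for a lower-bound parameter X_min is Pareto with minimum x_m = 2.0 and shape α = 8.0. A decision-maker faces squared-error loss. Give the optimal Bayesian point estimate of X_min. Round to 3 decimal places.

The Pareto density is strictly decreasing on [x_m, ∞), so the mode is x_m = 2.000.
Mean = α·x_m/(α−1) = 8.0·2.0/7.0 = 2.286.
Squared-error loss ⇒ the optimal estimator is the posterior mean.

2.286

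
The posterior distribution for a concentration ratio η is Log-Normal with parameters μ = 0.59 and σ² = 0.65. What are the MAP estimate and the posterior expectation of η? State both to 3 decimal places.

Mode = exp(μ − σ²) = exp(-0.06) = 0.942.
Mean = exp(μ + σ²/2) = exp(0.915) = 2.497.
Right-skewed posterior ⇒ mode < mean.

η_MAP = 0.942, E[η|data] = 2.497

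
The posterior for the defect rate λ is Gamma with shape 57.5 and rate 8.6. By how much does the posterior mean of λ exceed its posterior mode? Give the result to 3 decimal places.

0.116

Mode = (α−1)/β = 56.5/8.6 = 6.570.
Mean = α/β = 57.5/8.6 = 6.686.
Difference = 6.686 − 6.570 = 0.116.
The posterior is right-skewed, so the mean exceeds the mode.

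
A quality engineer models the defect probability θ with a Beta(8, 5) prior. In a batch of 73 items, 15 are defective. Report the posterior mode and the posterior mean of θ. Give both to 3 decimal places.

Posterior: Beta(8+15, 5+58) = Beta(23, 63).
Mode = (23−1)/(23+63−2) = 22/84 = 0.262.
Mean = 23/(23+63) = 23/86 = 0.267.
The posterior is right-skewed, so the mean exceeds the mode.

MAP = 0.262; posterior mean = 0.267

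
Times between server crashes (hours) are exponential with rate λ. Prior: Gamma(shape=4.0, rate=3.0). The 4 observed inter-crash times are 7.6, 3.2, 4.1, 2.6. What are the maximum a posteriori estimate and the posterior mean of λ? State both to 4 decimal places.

maximum a posteriori estimate = 0.3415, posterior mean = 0.3902

Σ times = 17.5. Posterior: Gamma(shape = 4.0+4 = 8.0, rate = 3.0+17.5 = 20.5).
Mode = (α−1)/β = 7.0/20.5 = 0.3415.
Mean = α/β = 8.0/20.5 = 0.3902.
The mean is pulled above the mode by the posterior's right skew.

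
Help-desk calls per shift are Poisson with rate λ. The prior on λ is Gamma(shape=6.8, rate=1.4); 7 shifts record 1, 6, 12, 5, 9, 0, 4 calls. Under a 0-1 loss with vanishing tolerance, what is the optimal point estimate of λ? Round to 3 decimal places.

5.095

Σ counts = 37. Posterior: Gamma(shape = 6.8+37 = 43.8, rate = 1.4+7 = 8.4).
Mode = (α−1)/β = 42.8/8.4 = 5.095.
Mean = α/β = 43.8/8.4 = 5.214.
This is the posterior mode — the MAP estimate.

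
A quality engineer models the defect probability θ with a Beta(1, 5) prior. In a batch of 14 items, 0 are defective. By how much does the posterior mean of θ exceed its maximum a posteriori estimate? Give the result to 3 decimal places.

Posterior: Beta(1+0, 5+14) = Beta(1, 19).
Since α = 1 ≤ 1 and β > 1, the Beta density is monotone decreasing on [0,1]; the mode is at 0.
Mean = 1/(1+19) = 0.050.
Difference = 0.050 − 0.000 = 0.050.
Right-skewed posterior ⇒ mode < mean.

0.050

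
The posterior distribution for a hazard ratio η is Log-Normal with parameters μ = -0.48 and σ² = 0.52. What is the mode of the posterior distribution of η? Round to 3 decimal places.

0.368

Mode = exp(μ − σ²) = exp(-1.00) = 0.368.
Mean = exp(μ + σ²/2) = exp(-0.220) = 0.803.
This is the posterior mode — the MAP estimate.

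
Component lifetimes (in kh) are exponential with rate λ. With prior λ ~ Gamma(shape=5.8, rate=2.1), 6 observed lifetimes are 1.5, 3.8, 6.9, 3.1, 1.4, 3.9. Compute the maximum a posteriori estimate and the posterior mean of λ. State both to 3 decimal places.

MAP: 0.476. Posterior mean: 0.520.

Σ times = 20.6. Posterior: Gamma(shape = 5.8+6 = 11.8, rate = 2.1+20.6 = 22.7).
Mode = (α−1)/β = 10.8/22.7 = 0.476.
Mean = α/β = 11.8/22.7 = 0.520.
The posterior is right-skewed, so the mean exceeds the mode.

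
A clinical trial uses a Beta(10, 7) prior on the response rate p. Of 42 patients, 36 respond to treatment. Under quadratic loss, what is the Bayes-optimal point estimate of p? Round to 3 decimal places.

0.780

Posterior: Beta(10+36, 7+6) = Beta(46, 13).
Mode = (46−1)/(46+13−2) = 45/57 = 0.789.
Mean = 46/(46+13) = 46/59 = 0.780.
Quadratic loss ⇒ the optimal estimator is the posterior mean.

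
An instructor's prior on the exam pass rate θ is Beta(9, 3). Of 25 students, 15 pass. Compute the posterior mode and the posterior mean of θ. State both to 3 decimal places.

θ_MAP = 0.657, E[θ|data] = 0.649

Posterior: Beta(9+15, 3+10) = Beta(24, 13).
Mode = (24−1)/(24+13−2) = 23/35 = 0.657.
Mean = 24/(24+13) = 24/37 = 0.649.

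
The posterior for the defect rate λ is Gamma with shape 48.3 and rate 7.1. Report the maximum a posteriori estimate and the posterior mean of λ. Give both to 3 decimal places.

Mode = (α−1)/β = 47.3/7.1 = 6.662.
Mean = α/β = 48.3/7.1 = 6.803.

MAP = 6.662; posterior mean = 6.803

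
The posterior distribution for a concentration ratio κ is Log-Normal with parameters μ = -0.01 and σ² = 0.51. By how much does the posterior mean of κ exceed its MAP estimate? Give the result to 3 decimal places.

0.683

Mode = exp(μ − σ²) = exp(-0.52) = 0.595.
Mean = exp(μ + σ²/2) = exp(0.245) = 1.278.
Difference = 1.278 − 0.595 = 0.683.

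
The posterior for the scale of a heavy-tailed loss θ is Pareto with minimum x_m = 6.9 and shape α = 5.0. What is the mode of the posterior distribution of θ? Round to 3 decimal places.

The Pareto density is strictly decreasing on [x_m, ∞), so the mode is x_m = 6.900.
Mean = α·x_m/(α−1) = 5.0·6.9/4.0 = 8.625.
This is the posterior mode — the MAP estimate.

6.900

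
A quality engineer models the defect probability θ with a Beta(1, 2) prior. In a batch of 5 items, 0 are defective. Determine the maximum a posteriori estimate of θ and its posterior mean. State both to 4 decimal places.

θ_MAP = 0.0000, E[θ|data] = 0.1250

Posterior: Beta(1+0, 2+5) = Beta(1, 7).
Since α = 1 ≤ 1 and β > 1, the Beta density is monotone decreasing on [0,1]; the mode is at 0.
Mean = 1/(1+7) = 0.1250.
The mean is pulled above the mode by the posterior's right skew.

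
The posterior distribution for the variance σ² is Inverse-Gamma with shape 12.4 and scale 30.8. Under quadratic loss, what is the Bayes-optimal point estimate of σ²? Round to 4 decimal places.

Mode = β/(α+1) = 30.8/13.4 = 2.2985.
Mean = β/(α−1) = 30.8/11.4 = 2.7018.
Quadratic loss ⇒ the optimal estimator is the posterior mean.

2.7018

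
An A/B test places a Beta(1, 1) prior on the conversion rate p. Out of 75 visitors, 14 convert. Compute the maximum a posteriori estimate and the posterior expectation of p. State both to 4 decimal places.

MAP = 0.1867; posterior mean = 0.1948

Posterior: Beta(1+14, 1+61) = Beta(15, 62).
Mode = (15−1)/(15+62−2) = 14/75 = 0.1867.
With a flat prior the MAP equals the MLE, 14/75.
Mean = 15/(15+62) = 15/77 = 0.1948.
Right-skewed posterior ⇒ mode < mean.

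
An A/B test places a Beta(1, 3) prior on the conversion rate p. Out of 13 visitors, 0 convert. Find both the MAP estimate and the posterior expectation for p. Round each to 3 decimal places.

p_MAP = 0.000, E[p|data] = 0.059

Posterior: Beta(1+0, 3+13) = Beta(1, 16).
Since α = 1 ≤ 1 and β > 1, the Beta density is monotone decreasing on [0,1]; the mode is at 0.
Mean = 1/(1+16) = 0.059.
Mean > mode: the posterior has a right tail.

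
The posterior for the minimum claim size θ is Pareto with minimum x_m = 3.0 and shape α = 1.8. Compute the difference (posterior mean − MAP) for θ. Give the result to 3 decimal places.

The Pareto density is strictly decreasing on [x_m, ∞), so the mode is x_m = 3.000.
Mean = α·x_m/(α−1) = 1.8·3.0/0.8 = 6.750.
Difference = 6.750 − 3.000 = 3.750.
Right-skewed posterior ⇒ mode < mean.

3.750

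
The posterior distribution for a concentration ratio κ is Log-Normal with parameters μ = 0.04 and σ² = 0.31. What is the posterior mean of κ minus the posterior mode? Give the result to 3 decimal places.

Mode = exp(μ − σ²) = exp(-0.27) = 0.763.
Mean = exp(μ + σ²/2) = exp(0.195) = 1.215.
Difference = 1.215 − 0.763 = 0.452.
Mean > mode: the posterior has a right tail.

0.452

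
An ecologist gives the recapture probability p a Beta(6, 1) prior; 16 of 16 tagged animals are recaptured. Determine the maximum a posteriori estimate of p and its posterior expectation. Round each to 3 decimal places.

Posterior: Beta(6+16, 1+0) = Beta(22, 1).
Since β = 1 ≤ 1 and α > 1, the Beta density is monotone increasing on [0,1]; the mode is at 1.
Mean = 22/(22+1) = 0.957.

MAP = 1.000, posterior mean = 0.957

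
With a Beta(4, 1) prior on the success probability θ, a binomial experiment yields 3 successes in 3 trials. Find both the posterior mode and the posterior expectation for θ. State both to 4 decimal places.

θ_MAP = 1.0000, E[θ|data] = 0.8750

Posterior: Beta(4+3, 1+0) = Beta(7, 1).
Since β = 1 ≤ 1 and α > 1, the Beta density is monotone increasing on [0,1]; the mode is at 1.
Mean = 7/(7+1) = 0.8750.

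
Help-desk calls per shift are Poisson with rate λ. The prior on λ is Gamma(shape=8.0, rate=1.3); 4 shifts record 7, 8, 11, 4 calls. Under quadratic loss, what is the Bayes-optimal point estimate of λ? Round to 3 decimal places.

Σ counts = 30. Posterior: Gamma(shape = 8.0+30 = 38.0, rate = 1.3+4 = 5.3).
Mode = (α−1)/β = 37.0/5.3 = 6.981.
Mean = α/β = 38.0/5.3 = 7.170.
Quadratic loss ⇒ the optimal estimator is the posterior mean.

7.170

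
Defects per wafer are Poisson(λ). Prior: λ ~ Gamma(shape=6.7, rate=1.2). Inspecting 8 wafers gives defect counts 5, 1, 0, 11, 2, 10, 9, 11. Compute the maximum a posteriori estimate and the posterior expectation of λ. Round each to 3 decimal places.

maximum a posteriori estimate = 5.946, posterior expectation = 6.054

Σ counts = 49. Posterior: Gamma(shape = 6.7+49 = 55.7, rate = 1.2+8 = 9.2).
Mode = (α−1)/β = 54.7/9.2 = 5.946.
Mean = α/β = 55.7/9.2 = 6.054.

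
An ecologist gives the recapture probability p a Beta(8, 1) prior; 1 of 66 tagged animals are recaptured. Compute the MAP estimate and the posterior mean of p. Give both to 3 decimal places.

p_MAP = 0.110, E[p|data] = 0.120

Posterior: Beta(8+1, 1+65) = Beta(9, 66).
Mode = (9−1)/(9+66−2) = 8/73 = 0.110.
Mean = 9/(9+66) = 9/75 = 0.120.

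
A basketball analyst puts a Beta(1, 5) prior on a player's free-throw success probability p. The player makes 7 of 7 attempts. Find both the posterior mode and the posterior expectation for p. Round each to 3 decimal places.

MAP: 0.636. Posterior mean: 0.615.

Posterior: Beta(1+7, 5+0) = Beta(8, 5).
Mode = (8−1)/(8+5−2) = 7/11 = 0.636.
Mean = 8/(8+5) = 8/13 = 0.615.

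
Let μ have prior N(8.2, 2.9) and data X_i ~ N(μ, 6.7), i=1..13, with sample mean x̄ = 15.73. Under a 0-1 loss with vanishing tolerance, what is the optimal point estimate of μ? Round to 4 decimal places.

Posterior for μ is Normal. Precision-weighted mean: (1/2.9·8.2 + 13/6.7·15.73) / (1/2.9 + 13/6.7) = 14.5937.
A Normal posterior is symmetric, so mode = mean.
This is the posterior mode — the MAP estimate.

14.5937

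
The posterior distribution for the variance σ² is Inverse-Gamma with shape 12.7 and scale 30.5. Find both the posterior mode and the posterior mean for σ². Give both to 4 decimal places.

Mode = β/(α+1) = 30.5/13.7 = 2.2263.
Mean = β/(α−1) = 30.5/11.7 = 2.6068.
The mean is pulled above the mode by the posterior's right skew.

σ²_MAP = 2.2263, E[σ²|data] = 2.6068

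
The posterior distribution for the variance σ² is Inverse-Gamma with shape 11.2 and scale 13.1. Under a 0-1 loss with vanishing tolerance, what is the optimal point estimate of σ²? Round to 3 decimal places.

1.074

Mode = β/(α+1) = 13.1/12.2 = 1.074.
Mean = β/(α−1) = 13.1/10.2 = 1.284.
This is the posterior mode — the MAP estimate.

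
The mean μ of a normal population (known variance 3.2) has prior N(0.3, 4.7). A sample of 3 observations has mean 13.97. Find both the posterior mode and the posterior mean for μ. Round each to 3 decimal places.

Posterior for μ is Normal. Precision-weighted mean: (1/4.7·0.3 + 3/3.2·13.97) / (1/4.7 + 3/3.2) = 11.441.
A Normal posterior is symmetric, so mode = mean.

MAP: 11.441. Posterior mean: 11.441.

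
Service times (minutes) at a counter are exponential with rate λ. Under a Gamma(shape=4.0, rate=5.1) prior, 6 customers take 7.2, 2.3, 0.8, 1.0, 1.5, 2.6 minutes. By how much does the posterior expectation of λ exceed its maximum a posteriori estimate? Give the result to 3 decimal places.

0.049

Σ times = 15.4. Posterior: Gamma(shape = 4.0+6 = 10.0, rate = 5.1+15.4 = 20.5).
Mode = (α−1)/β = 9.0/20.5 = 0.439.
Mean = α/β = 10.0/20.5 = 0.488.
Difference = 0.488 − 0.439 = 0.049.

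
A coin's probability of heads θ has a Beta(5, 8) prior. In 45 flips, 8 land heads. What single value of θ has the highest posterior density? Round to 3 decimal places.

0.214

Posterior: Beta(5+8, 8+37) = Beta(13, 45).
Mode = (13−1)/(13+45−2) = 12/56 = 0.214.
Mean = 13/(13+45) = 13/58 = 0.224.
This is the posterior mode — the MAP estimate.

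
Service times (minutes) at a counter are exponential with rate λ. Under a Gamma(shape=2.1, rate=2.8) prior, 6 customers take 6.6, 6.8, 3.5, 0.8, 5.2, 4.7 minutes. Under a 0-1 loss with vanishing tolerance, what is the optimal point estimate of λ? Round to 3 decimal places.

Σ times = 27.6. Posterior: Gamma(shape = 2.1+6 = 8.1, rate = 2.8+27.6 = 30.4).
Mode = (α−1)/β = 7.1/30.4 = 0.234.
Mean = α/β = 8.1/30.4 = 0.266.
This is the posterior mode — the MAP estimate.

0.234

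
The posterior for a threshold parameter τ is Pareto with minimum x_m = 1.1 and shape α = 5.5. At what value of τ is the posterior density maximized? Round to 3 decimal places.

The Pareto density is strictly decreasing on [x_m, ∞), so the mode is x_m = 1.100.
Mean = α·x_m/(α−1) = 5.5·1.1/4.5 = 1.344.
This is the posterior mode — the MAP estimate.

1.100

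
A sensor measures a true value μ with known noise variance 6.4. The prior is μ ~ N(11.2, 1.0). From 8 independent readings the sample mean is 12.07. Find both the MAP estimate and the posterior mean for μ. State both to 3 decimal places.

Posterior for μ is Normal. Precision-weighted mean: (1/1.0·11.2 + 8/6.4·12.07) / (1/1.0 + 8/6.4) = 11.683.
A Normal posterior is symmetric, so mode = mean.

MAP = 11.683; posterior mean = 11.683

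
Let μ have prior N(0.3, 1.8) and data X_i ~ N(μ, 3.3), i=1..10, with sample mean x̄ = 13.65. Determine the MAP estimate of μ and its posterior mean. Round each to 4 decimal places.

Posterior for μ is Normal. Precision-weighted mean: (1/1.8·0.3 + 10/3.3·13.65) / (1/1.8 + 10/3.3) = 11.5817.
A Normal posterior is symmetric, so mode = mean.

MAP: 11.5817. Posterior mean: 11.5817.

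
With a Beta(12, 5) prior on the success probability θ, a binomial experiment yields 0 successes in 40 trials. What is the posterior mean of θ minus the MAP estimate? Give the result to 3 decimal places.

Posterior: Beta(12+0, 5+40) = Beta(12, 45).
Mode = (12−1)/(12+45−2) = 11/55 = 0.200.
Mean = 12/(12+45) = 12/57 = 0.211.
Difference = 0.211 − 0.200 = 0.011.
Mean > mode: the posterior has a right tail.

0.011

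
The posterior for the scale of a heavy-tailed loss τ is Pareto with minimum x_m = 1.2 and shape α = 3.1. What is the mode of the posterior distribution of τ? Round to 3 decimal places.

1.200

The Pareto density is strictly decreasing on [x_m, ∞), so the mode is x_m = 1.200.
Mean = α·x_m/(α−1) = 3.1·1.2/2.1 = 1.771.
This is the posterior mode — the MAP estimate.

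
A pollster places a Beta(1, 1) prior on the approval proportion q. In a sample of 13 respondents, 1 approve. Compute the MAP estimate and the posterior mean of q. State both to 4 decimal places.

MAP: 0.0769. Posterior mean: 0.1333.

Posterior: Beta(1+1, 1+12) = Beta(2, 13).
Mode = (2−1)/(2+13−2) = 1/13 = 0.0769.
With a flat prior the MAP equals the MLE, 1/13.
Mean = 2/(2+13) = 2/15 = 0.1333.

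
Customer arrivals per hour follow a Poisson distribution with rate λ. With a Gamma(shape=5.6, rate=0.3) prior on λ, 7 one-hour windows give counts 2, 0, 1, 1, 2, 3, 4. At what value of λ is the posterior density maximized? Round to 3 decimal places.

Σ counts = 13. Posterior: Gamma(shape = 5.6+13 = 18.6, rate = 0.3+7 = 7.3).
Mode = (α−1)/β = 17.6/7.3 = 2.411.
Mean = α/β = 18.6/7.3 = 2.548.
This is the posterior mode — the MAP estimate.

2.411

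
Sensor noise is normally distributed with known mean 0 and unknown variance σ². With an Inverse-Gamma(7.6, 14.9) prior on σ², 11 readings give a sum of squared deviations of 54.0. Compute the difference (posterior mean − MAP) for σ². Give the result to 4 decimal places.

0.4912

Posterior: Inverse-Gamma(shape = 7.6+11/2 = 13.1, scale = 14.9+54.0/2 = 41.9).
Mode = β/(α+1) = 41.9/14.1 = 2.9716.
Mean = β/(α−1) = 41.9/12.1 = 3.4628.
Difference = 3.4628 − 2.9716 = 0.4912.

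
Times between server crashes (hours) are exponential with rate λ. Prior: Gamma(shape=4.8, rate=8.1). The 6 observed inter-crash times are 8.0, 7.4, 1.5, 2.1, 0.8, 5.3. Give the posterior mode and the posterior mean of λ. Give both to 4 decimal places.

MAP = 0.2952, posterior mean = 0.3253

Σ times = 25.1. Posterior: Gamma(shape = 4.8+6 = 10.8, rate = 8.1+25.1 = 33.2).
Mode = (α−1)/β = 9.8/33.2 = 0.2952.
Mean = α/β = 10.8/33.2 = 0.3253.
Right-skewed posterior ⇒ mode < mean.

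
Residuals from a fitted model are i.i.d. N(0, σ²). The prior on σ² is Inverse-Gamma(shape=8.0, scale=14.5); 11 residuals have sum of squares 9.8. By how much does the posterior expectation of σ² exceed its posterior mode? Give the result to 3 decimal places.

Posterior: Inverse-Gamma(shape = 8.0+11/2 = 13.5, scale = 14.5+9.8/2 = 19.4).
Mode = β/(α+1) = 19.4/14.5 = 1.338.
Mean = β/(α−1) = 19.4/12.5 = 1.552.
Difference = 1.552 − 1.338 = 0.214.
The posterior is right-skewed, so the mean exceeds the mode.

0.214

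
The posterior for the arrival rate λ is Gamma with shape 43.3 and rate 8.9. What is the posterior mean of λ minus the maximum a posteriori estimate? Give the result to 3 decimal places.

Mode = (α−1)/β = 42.3/8.9 = 4.753.
Mean = α/β = 43.3/8.9 = 4.865.
Difference = 4.865 − 4.753 = 0.112.
Mean > mode: the posterior has a right tail.

0.112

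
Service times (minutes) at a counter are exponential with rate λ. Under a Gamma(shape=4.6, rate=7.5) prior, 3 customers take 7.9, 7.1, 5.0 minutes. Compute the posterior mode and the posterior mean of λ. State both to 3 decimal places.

Σ times = 20.0. Posterior: Gamma(shape = 4.6+3 = 7.6, rate = 7.5+20.0 = 27.5).
Mode = (α−1)/β = 6.6/27.5 = 0.240.
Mean = α/β = 7.6/27.5 = 0.276.
The posterior is right-skewed, so the mean exceeds the mode.

MAP = 0.240; posterior mean = 0.276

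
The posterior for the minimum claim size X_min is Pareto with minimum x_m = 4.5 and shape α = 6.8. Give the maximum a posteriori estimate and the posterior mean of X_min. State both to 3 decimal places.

X_min_MAP = 4.500, E[X_min|data] = 5.276

The Pareto density is strictly decreasing on [x_m, ∞), so the mode is x_m = 4.500.
Mean = α·x_m/(α−1) = 6.8·4.5/5.8 = 5.276.
Right-skewed posterior ⇒ mode < mean.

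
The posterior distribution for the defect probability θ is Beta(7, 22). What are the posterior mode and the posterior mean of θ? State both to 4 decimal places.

MAP: 0.2222. Posterior mean: 0.2414.

Mode = (7−1)/(7+22−2) = 6/27 = 0.2222.
Mean = 7/(7+22) = 7/29 = 0.2414.
The posterior is right-skewed, so the mean exceeds the mode.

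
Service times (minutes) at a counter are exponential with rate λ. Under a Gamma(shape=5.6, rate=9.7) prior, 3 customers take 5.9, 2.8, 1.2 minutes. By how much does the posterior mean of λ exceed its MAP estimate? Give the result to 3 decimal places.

Σ times = 9.9. Posterior: Gamma(shape = 5.6+3 = 8.6, rate = 9.7+9.9 = 19.6).
Mode = (α−1)/β = 7.6/19.6 = 0.388.
Mean = α/β = 8.6/19.6 = 0.439.
Difference = 0.439 − 0.388 = 0.051.

0.051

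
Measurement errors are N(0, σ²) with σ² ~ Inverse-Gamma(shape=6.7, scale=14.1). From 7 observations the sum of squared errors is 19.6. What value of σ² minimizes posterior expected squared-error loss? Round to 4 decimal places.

Posterior: Inverse-Gamma(shape = 6.7+7/2 = 10.2, scale = 14.1+19.6/2 = 23.9).
Mode = β/(α+1) = 23.9/11.2 = 2.1339.
Mean = β/(α−1) = 23.9/9.2 = 2.5978.
Squared-error loss ⇒ the optimal estimator is the posterior mean.

2.5978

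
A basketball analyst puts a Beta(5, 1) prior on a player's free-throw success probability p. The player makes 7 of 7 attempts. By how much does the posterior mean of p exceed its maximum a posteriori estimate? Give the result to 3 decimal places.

-0.077

Posterior: Beta(5+7, 1+0) = Beta(12, 1).
Since β = 1 ≤ 1 and α > 1, the Beta density is monotone increasing on [0,1]; the mode is at 1.
Mean = 12/(12+1) = 0.923.
Difference = 0.923 − 1.000 = -0.077.
Mode > mean: the posterior has a left tail.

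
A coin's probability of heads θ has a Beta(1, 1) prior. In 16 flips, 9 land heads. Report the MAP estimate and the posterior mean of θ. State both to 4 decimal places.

Posterior: Beta(1+9, 1+7) = Beta(10, 8).
Mode = (10−1)/(10+8−2) = 9/16 = 0.5625.
Mean = 10/(10+8) = 10/18 = 0.5556.
The mean is pulled below the mode by the posterior's left skew.

MAP = 0.5625; posterior mean = 0.5556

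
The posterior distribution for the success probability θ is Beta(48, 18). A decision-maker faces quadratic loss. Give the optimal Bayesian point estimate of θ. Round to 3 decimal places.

Mode = (48−1)/(48+18−2) = 47/64 = 0.734.
Mean = 48/(48+18) = 48/66 = 0.727.
Quadratic loss ⇒ the optimal estimator is the posterior mean.

0.727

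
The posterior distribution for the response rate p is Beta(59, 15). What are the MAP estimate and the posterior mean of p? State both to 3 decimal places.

Mode = (59−1)/(59+15−2) = 58/72 = 0.806.
Mean = 59/(59+15) = 59/74 = 0.797.

MAP = 0.806, posterior mean = 0.797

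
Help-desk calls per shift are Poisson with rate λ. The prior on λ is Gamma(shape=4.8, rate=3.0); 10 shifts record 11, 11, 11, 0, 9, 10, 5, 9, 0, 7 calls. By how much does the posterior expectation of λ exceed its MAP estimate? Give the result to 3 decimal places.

0.077

Σ counts = 73. Posterior: Gamma(shape = 4.8+73 = 77.8, rate = 3.0+10 = 13.0).
Mode = (α−1)/β = 76.8/13.0 = 5.908.
Mean = α/β = 77.8/13.0 = 5.985.
Difference = 5.985 − 5.908 = 0.077.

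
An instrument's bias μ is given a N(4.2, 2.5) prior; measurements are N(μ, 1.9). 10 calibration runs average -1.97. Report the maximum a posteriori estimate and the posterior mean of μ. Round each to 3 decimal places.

Posterior for μ is Normal. Precision-weighted mean: (1/2.5·4.2 + 10/1.9·-1.97) / (1/2.5 + 10/1.9) = -1.534.
A Normal posterior is symmetric, so mode = mean.

μ_MAP = -1.534, E[μ|data] = -1.534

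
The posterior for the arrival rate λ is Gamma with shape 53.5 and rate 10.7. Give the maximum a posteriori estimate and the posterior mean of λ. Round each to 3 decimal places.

Mode = (α−1)/β = 52.5/10.7 = 4.907.
Mean = α/β = 53.5/10.7 = 5.000.

MAP = 4.907, posterior mean = 5.000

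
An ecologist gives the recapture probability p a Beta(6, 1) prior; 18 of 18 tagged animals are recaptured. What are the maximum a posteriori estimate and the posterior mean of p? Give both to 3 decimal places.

maximum a posteriori estimate = 1.000, posterior mean = 0.960

Posterior: Beta(6+18, 1+0) = Beta(24, 1).
Since β = 1 ≤ 1 and α > 1, the Beta density is monotone increasing on [0,1]; the mode is at 1.
Mean = 24/(24+1) = 0.960.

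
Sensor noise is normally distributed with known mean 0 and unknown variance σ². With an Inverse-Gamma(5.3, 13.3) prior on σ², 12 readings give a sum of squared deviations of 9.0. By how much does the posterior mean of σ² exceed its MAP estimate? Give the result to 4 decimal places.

Posterior: Inverse-Gamma(shape = 5.3+12/2 = 11.3, scale = 13.3+9.0/2 = 17.8).
Mode = β/(α+1) = 17.8/12.3 = 1.4472.
Mean = β/(α−1) = 17.8/10.3 = 1.7282.
Difference = 1.7282 − 1.4472 = 0.2810.
Mean > mode: the posterior has a right tail.

0.2810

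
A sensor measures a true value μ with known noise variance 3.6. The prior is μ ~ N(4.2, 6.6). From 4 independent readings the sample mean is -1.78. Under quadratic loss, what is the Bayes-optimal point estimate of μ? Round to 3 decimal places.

Posterior for μ is Normal. Precision-weighted mean: (1/6.6·4.2 + 4/3.6·-1.78) / (1/6.6 + 4/3.6) = -1.062.
A Normal posterior is symmetric, so mode = mean.
Quadratic loss ⇒ the optimal estimator is the posterior mean.

-1.062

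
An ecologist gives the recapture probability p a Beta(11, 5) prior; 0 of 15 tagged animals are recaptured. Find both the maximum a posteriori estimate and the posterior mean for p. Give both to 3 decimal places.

Posterior: Beta(11+0, 5+15) = Beta(11, 20).
Mode = (11−1)/(11+20−2) = 10/29 = 0.345.
Mean = 11/(11+20) = 11/31 = 0.355.

p_MAP = 0.345, E[p|data] = 0.355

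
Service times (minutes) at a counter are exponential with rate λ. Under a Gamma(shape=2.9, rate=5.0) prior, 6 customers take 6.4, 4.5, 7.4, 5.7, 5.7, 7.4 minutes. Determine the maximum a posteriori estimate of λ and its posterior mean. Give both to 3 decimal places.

MAP = 0.188, posterior mean = 0.211

Σ times = 37.1. Posterior: Gamma(shape = 2.9+6 = 8.9, rate = 5.0+37.1 = 42.1).
Mode = (α−1)/β = 7.9/42.1 = 0.188.
Mean = α/β = 8.9/42.1 = 0.211.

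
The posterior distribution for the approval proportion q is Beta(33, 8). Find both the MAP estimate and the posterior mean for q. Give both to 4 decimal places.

q_MAP = 0.8205, E[q|data] = 0.8049

Mode = (33−1)/(33+8−2) = 32/39 = 0.8205.
Mean = 33/(33+8) = 33/41 = 0.8049.
The mean is pulled below the mode by the posterior's left skew.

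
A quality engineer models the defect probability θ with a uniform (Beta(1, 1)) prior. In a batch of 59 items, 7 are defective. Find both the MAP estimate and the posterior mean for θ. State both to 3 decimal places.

MAP = 0.119, posterior mean = 0.131

Posterior: Beta(1+7, 1+52) = Beta(8, 53).
Mode = (8−1)/(8+53−2) = 7/59 = 0.119.
Mean = 8/(8+53) = 8/61 = 0.131.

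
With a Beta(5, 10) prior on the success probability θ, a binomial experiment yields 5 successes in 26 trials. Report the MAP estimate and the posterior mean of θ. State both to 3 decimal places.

MAP = 0.231, posterior mean = 0.244

Posterior: Beta(5+5, 10+21) = Beta(10, 31).
Mode = (10−1)/(10+31−2) = 9/39 = 0.231.
Mean = 10/(10+31) = 10/41 = 0.244.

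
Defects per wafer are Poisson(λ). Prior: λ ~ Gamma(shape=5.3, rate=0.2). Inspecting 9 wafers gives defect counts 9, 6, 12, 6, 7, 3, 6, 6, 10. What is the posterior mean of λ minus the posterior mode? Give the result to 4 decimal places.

Σ counts = 65. Posterior: Gamma(shape = 5.3+65 = 70.3, rate = 0.2+9 = 9.2).
Mode = (α−1)/β = 69.3/9.2 = 7.5326.
Mean = α/β = 70.3/9.2 = 7.6413.
Difference = 7.6413 − 7.5326 = 0.1087.

0.1087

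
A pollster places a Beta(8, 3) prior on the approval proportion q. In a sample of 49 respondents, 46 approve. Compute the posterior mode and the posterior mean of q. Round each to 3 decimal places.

Posterior: Beta(8+46, 3+3) = Beta(54, 6).
Mode = (54−1)/(54+6−2) = 53/58 = 0.914.
Mean = 54/(54+6) = 54/60 = 0.900.

q_MAP = 0.914, E[q|data] = 0.900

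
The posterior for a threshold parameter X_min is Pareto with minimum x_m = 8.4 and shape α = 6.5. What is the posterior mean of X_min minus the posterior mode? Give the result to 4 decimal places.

The Pareto density is strictly decreasing on [x_m, ∞), so the mode is x_m = 8.4000.
Mean = α·x_m/(α−1) = 6.5·8.4/5.5 = 9.9273.
Difference = 9.9273 − 8.4000 = 1.5273.
Mean > mode: the posterior has a right tail.

1.5273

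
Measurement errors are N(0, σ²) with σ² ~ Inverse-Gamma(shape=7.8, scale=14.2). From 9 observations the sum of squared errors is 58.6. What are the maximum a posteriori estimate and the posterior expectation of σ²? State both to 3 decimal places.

MAP = 3.271; posterior mean = 3.850

Posterior: Inverse-Gamma(shape = 7.8+9/2 = 12.3, scale = 14.2+58.6/2 = 43.5).
Mode = β/(α+1) = 43.5/13.3 = 3.271.
Mean = β/(α−1) = 43.5/11.3 = 3.850.
The posterior is right-skewed, so the mean exceeds the mode.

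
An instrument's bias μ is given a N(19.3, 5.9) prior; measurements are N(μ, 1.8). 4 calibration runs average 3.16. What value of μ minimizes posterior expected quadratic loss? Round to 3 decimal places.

4.304

Posterior for μ is Normal. Precision-weighted mean: (1/5.9·19.3 + 4/1.8·3.16) / (1/5.9 + 4/1.8) = 4.304.
A Normal posterior is symmetric, so mode = mean.
Quadratic loss ⇒ the optimal estimator is the posterior mean.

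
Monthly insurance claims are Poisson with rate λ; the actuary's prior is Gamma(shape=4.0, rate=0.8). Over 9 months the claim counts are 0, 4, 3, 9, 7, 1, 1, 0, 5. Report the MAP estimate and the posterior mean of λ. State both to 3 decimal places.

MAP: 3.367. Posterior mean: 3.469.

Σ counts = 30. Posterior: Gamma(shape = 4.0+30 = 34.0, rate = 0.8+9 = 9.8).
Mode = (α−1)/β = 33.0/9.8 = 3.367.
Mean = α/β = 34.0/9.8 = 3.469.
The posterior is right-skewed, so the mean exceeds the mode.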